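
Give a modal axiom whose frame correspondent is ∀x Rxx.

□p → p

The condition is reflexivity. The T schema □p → p defines it.
Suppose □p→p is valid. At any x set V(p)={w : Rxw}. Then □p holds at x, so p holds at x, i.e. Rxx.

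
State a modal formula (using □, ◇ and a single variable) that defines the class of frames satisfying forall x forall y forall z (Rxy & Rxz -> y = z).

A defining formula is ◇ψ → □ψ (the CD axiom).
Suppose ◇ψ→□ψ is valid. Take Rxy, Rxz and set V(ψ)={y}. Then ◇ψ at x, so □ψ at x, so ψ at z, i.e. z=y.

◇ψ → □ψ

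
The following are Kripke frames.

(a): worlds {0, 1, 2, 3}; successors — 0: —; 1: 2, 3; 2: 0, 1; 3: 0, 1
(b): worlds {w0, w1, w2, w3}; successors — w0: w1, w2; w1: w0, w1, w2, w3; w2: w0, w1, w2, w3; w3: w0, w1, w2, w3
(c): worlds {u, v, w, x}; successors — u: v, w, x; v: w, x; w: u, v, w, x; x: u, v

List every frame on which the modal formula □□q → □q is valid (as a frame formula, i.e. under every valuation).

Frame correspondent (Sahlqvist): ∀x ∀y (Rxy → ∃z (Rxz ∧ Rzy)) — i.e. density.
(a): fails — R31 but no z with R3z and Rz1.
(b): ✓.
(c): fails — Rxu but no z with Rxz and Rzu.
Valid on: (b).

(b)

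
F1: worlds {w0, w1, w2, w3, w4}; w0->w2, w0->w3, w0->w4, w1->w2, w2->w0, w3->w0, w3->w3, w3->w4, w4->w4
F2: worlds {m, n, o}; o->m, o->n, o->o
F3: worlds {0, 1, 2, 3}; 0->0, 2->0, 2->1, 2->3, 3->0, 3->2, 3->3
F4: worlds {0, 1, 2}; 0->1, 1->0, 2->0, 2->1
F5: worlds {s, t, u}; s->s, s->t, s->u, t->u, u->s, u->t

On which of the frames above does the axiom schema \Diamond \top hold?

This is the axiom for seriality; its first-order frame correspondent is \forall x \exists y Rxy.
F1: satisfies the condition.
F2: fails — world m has no successor.
F3: fails — world 1 has no successor.
F4: satisfies the condition.
F5: satisfies the condition.
Valid on: F1, F4, F5.

F1, F4, F5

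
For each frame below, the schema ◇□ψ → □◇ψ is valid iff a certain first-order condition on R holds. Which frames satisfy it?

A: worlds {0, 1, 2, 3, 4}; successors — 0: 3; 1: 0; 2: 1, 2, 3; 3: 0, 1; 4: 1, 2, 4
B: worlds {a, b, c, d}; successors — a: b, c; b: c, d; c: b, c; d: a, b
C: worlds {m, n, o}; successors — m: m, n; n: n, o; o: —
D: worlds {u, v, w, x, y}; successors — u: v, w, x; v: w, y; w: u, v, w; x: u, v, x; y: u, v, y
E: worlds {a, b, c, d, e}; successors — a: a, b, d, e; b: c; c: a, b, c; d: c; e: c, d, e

B

The schema corresponds to convergence: ∀x ∀y ∀z (Rxy ∧ Rxz → ∃w (Ryw ∧ Rzw)).
A: fails — R22 and R21 but 2 and 1 have no common successor.
B: satisfies the condition.
C: fails — Rnn and Rno but n and o have no common successor.
D: fails — Ruv and Rux but v and x have no common successor.
E: fails — Rab and Raa but b and a have no common successor.
Valid on: B.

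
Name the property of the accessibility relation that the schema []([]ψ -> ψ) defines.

shift-reflexivity

This schema is the T□ axiom.
Its frame correspondent is shift-reflexivity — forall x forall y (Rxy -> Ryy).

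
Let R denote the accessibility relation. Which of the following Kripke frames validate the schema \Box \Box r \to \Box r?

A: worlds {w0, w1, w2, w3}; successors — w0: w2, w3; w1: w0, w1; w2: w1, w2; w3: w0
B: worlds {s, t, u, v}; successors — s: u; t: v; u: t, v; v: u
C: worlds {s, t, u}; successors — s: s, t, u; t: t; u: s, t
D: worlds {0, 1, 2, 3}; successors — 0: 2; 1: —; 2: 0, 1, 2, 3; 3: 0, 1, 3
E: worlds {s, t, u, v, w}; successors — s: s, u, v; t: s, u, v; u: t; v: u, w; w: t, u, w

Frame correspondent (Sahlqvist): \forall x \forall y (Rxy \to \exists z (Rxz \wedge Rzy)) — i.e. density.
A: fails — Rw3w0 but no z with Rw3z and Rzw0.
B: fails — Rtv but no z with Rtz and Rzv.
C: condition met.
D: condition met.
E: fails — Rut but no z with Ruz and Rzt.
Valid on: C, D.

C, D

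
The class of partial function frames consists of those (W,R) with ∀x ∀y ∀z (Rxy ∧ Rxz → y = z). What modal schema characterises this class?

◇q → □q

A defining formula is ◇q → □q (the CD axiom).
Suppose ◇q→□q is valid. Take Rxy, Rxz and set V(q)={y}. Then ◇q at x, so □q at x, so q at z, i.e. z=y.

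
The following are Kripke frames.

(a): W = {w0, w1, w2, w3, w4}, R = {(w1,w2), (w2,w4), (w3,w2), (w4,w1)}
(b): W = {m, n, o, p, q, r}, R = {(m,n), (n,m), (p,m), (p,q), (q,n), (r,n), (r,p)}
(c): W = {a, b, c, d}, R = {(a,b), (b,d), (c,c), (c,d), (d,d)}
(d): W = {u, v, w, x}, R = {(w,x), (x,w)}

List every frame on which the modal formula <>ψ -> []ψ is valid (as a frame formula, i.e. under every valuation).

(a), (d)

This is the axiom for partial functionality; its first-order frame correspondent is forall x forall y forall z (Rxy & Rxz -> y = z).
(a): ✓.
(b): fails — p sees both m and q.
(c): fails — c sees both c and d.
(d): ✓.
Valid on: (a), (d).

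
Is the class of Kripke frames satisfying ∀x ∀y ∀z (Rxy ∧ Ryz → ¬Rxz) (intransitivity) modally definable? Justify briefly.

If a class were modally definable it would be closed under surjective bounded morphisms (Goldblatt–Thomason).
The 5-cycle (worlds w0,w1,w2,w3,w4 with w0→w1→w2→w3→w4→w0) is intransitive. Mapping every world to a single reflexive point • is a surjective bounded morphism; the reflexive point is not intransitive (R••∧R•• but R••).
So the class is not modally definable.

Not modally definable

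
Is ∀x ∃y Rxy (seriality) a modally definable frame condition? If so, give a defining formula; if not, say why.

Definable; □p → ◇p defines it

The condition is seriality. A defining modal formula is □p → ◇p.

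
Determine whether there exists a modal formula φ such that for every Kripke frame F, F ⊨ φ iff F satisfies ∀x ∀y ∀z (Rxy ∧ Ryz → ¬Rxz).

No — not modally definable

Modal frame validity is preserved under surjective bounded morphisms.
The 5-cycle (worlds s,t,u,v,w with s→t→u→v→w→s) is intransitive. Mapping every world to a single reflexive point • is a surjective bounded morphism; the reflexive point is not intransitive (R••∧R•• but R••).
So no modal formula (or set of formulas) defines exactly the intransitive frames.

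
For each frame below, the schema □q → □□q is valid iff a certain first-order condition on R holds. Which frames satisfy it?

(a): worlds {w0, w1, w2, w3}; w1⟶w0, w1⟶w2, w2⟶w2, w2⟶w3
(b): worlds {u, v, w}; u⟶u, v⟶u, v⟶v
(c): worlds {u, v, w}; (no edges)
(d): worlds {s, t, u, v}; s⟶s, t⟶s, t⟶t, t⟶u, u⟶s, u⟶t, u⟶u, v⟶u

(b), (c)

This is the axiom for transitivity; its first-order frame correspondent is ∀x ∀y ∀z (Rxy ∧ Ryz → Rxz).
(a): fails — Rw1w2 and Rw2w3 but not Rw1w3.
(b): ✓.
(c): ✓.
(d): fails — Rvu and Rut but not Rvt.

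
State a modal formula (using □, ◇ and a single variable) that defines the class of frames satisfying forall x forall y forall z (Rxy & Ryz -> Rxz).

The condition is transitivity. The 4 schema □q → □□q defines it.

□q → □□q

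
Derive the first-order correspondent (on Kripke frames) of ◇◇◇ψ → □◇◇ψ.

∀x ∀y ∀z ((xR³y ∧ xRz) → ∃w (y = w ∧ zR²w))

This is a Sahlqvist (Geach-type) schema ◇^3□^0ψ → □^1◇^2ψ.
Minimal-valuation argument: fix x; take any y with xR^3y and any z with xR^1z. Set V(ψ) to the set of worlds R-reachable from y in exactly 0 steps. Then □^0ψ holds at y, so the antecedent holds at x; validity forces ◇^2ψ at z, giving a w with zR^2w and yR^0w.
First-order correspondent: ∀x ∀y ∀z ((xR³y ∧ xRz) → ∃w (y = w ∧ zR²w)).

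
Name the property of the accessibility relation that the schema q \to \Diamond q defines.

Replacing q by ¬q and contraposing gives the equivalent schema □q → q.
Suppose □q→q is valid. At any x set V(q)={w : Rxw}. Then □q holds at x, so q holds at x, i.e. Rxx.
Conversely, any frame satisfying \forall x Rxx validates the schema.
So the correspondent is reflexivity.

Reflexivity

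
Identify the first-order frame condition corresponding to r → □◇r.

Suppose r→□◇r is valid. Take Rxy and set V(r)={x}. Then r at x, so □◇r at x, so ◇r at y, so some z with Ryz has r; z=x, i.e. Ryx.

Symmetry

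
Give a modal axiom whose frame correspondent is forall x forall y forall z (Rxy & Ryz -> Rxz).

This is transitivity; the standard corresponding axiom is 4: □p → □□p.

□p → □□p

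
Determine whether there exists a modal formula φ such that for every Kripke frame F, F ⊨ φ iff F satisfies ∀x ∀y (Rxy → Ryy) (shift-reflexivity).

Yes — defined by □(□p → p)

Yes: it is shift-reflexivity, defined by the T□ schema □(□p → p).
Suppose □(□p→p) is valid. Take Rxy and set V(p)={w : Ryw}. Then at y, □p holds; since □(□p→p) at x, □p→p at y, so p at y, i.e. Ryy.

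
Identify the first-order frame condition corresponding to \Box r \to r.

Suppose □r→r is valid. At any x set V(r)={w : Rxw}. Then □r holds at x, so r holds at x, i.e. Rxx.

reflexivity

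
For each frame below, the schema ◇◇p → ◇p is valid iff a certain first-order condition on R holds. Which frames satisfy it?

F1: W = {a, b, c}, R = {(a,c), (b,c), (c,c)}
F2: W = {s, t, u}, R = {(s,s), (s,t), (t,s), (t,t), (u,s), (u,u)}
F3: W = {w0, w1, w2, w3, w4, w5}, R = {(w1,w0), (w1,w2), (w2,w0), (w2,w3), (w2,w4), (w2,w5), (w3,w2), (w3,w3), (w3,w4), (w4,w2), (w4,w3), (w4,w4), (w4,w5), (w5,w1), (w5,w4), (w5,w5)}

F1

The schema corresponds to transitivity: ∀x ∀y ∀z (Rxy ∧ Ryz → Rxz).
F1: holds.
F2: fails — Rus and Rst but not Rut.
F3: fails — Rw1w2 and Rw2w4 but not Rw1w4.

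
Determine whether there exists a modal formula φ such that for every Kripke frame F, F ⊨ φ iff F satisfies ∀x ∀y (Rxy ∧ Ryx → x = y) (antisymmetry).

Not modally definable

Modal frame validity is preserved under surjective bounded morphisms.
The 8-cycle (worlds s,t,u,v,w,x,y,z with s→t→u→v→w→x→y→z→s) is antisymmetric. Sending even-indexed worlds to s and odd-indexed worlds to t is a surjective bounded morphism onto the two-world frame with s↔t, which is not antisymmetric.
So no modal formula (or set of formulas) defines exactly the antisymmetric frames.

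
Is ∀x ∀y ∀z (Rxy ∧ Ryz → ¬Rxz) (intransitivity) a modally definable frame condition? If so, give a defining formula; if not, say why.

Any modally definable frame class is closed under surjective bounded morphisms.
The 7-cycle (worlds w0,w1,w2,w3,w4,w5,w6 with w0→w1→w2→w3→w4→w5→w6→w0) is intransitive. Mapping every world to a single reflexive point • is a surjective bounded morphism; the reflexive point is not intransitive (R••∧R•• but R••).
So the class is not modally definable.

No — not modally definable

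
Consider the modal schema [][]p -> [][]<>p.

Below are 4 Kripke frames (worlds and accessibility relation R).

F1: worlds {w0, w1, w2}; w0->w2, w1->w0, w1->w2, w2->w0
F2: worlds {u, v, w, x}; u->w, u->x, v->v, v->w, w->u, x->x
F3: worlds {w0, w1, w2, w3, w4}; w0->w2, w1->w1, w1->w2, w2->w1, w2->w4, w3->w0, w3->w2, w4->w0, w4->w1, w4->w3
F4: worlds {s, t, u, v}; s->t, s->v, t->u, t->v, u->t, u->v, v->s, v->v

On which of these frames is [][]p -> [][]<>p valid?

F3, F4

Frame correspondent (Sahlqvist): forall x forall z (x R^2 z -> exists w (x R^2 w & zRw)) — i.e. a generalized confluence (Geach) condition.
F1: fails — w0R²w0 but no w with w0R²w and w0Rw.
F2: fails — wR²w but no t with wR²t and wRt.
F3: ✓.
F4: ✓.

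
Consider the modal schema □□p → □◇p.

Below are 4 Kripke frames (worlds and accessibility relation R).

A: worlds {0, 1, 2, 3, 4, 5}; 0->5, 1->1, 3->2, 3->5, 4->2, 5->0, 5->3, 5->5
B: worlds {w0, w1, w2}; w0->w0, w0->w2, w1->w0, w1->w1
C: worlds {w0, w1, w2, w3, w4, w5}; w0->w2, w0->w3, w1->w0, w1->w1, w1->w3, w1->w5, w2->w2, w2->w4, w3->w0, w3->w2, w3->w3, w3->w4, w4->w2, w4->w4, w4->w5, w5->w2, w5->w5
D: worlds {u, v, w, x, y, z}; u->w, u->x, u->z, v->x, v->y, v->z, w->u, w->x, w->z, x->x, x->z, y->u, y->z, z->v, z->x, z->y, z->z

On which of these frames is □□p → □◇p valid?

Frame correspondent (Sahlqvist): ∀x ∀z (xRz → ∃w (xR²w ∧ zRw)) — i.e. a generalized confluence (Geach) condition.
A: fails — 3R2 but no w with 3R²w and 2Rw.
B: fails — w0Rw2 but no w with w0R²w and w2Rw.
C: ✓.
D: ✓.
Valid on: C, D.

C, D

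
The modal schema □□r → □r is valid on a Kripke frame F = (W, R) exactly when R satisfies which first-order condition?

Suppose □□r→□r is valid. Take Rxy and set V(r)={w : xR²w}. Then □□r at x, so □r at x, so r at y, i.e. ∃z(Rxz∧Rzy).
Conversely, any frame satisfying ∀x ∀y (Rxy → ∃z (Rxz ∧ Rzy)) validates the schema.
Frame condition: ∀x ∀y (Rxy → ∃z (Rxz ∧ Rzy)).

density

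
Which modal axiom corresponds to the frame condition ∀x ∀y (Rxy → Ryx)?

p → □◇p

A defining formula is p → □◇p (the B axiom).
Suppose p→□◇p is valid. Take Rxy and set V(p)={x}. Then p at x, so □◇p at x, so ◇p at y, so some z with Ryz has p; z=x, i.e. Ryx.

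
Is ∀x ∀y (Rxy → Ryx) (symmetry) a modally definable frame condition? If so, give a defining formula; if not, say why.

Definable; q → □◇q defines it

Yes: it is symmetry, defined by the B schema q → □◇q.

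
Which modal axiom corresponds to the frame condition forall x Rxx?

□r → r

This is reflexivity; the standard corresponding axiom is T: □r → r.
Suppose □r→r is valid. At any x set V(r)={w : Rxw}. Then □r holds at x, so r holds at x, i.e. Rxx.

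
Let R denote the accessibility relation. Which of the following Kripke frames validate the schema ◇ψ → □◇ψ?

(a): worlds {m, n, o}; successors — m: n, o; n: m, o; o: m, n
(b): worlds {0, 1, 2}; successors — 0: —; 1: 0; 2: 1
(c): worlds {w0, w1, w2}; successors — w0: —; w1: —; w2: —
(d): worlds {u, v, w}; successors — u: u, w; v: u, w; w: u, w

The schema corresponds to the Euclidean property: ∀x ∀y ∀z (Rxy ∧ Rxz → Ryz).
(a): fails — Rmo and Rmo but not Roo.
(b): fails — R10 and R10 but not R00.
(c): holds.
(d): holds.

(c), (d)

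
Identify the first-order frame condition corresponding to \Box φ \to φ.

Reflexivity

Suppose □φ→φ is valid. At any x set V(φ)={w : Rxw}. Then □φ holds at x, so φ holds at x, i.e. Rxx.
Conversely, any frame satisfying \forall x Rxx validates the schema.
So the correspondent is reflexivity.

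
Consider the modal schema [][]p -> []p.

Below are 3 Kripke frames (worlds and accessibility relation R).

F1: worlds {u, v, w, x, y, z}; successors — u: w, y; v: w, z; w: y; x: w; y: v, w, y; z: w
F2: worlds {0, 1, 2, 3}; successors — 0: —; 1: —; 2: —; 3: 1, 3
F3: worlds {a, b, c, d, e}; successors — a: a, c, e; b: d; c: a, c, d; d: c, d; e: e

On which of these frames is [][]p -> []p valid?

F2, F3

This is the axiom for density; its first-order frame correspondent is forall x forall y (Rxy -> exists z (Rxz & Rzy)).
F1: fails — Rxw but no t with Rxt and Rtw.
F2: ✓.
F3: ✓.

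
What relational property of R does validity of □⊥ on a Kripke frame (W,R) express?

emptiness of R: ∀x ∀y ¬Rxy

□⊥ is valid iff no world has any successor (otherwise □⊥ fails at any world with one).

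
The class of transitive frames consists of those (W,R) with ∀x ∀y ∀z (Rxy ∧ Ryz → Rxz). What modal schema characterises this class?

This is transitivity; the standard corresponding axiom is 4: □p → □□p.
Suppose □p→□□p is valid. Take Rxy, Ryz and set V(p)={w : Rxw}. Then □p at x, so □□p at x, so □p at y, so p at z, i.e. Rxz.

□p → □□p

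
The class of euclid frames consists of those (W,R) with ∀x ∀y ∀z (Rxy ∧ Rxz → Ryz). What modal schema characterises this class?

This is the Euclidean property; the standard corresponding axiom is 5: ◇s → □◇s.
Suppose ◇s→□◇s is valid. Take Rxy, Rxz and set V(s)={y}. Then ◇s at x, so □◇s at x, so ◇s at z, so some w with Rzw has s; w=y, i.e. Rzy. By symmetry of the argument, Ryz.

◇s → □◇s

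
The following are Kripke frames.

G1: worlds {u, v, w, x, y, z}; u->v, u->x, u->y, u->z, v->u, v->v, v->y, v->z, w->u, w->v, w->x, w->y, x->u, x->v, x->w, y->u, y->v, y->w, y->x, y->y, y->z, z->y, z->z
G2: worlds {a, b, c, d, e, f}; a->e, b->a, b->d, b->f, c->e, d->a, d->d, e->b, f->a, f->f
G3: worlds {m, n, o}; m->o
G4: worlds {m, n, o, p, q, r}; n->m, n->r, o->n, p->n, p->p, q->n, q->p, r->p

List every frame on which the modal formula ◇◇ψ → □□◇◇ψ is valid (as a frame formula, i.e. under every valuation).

G3

Frame correspondent (Sahlqvist): ∀x ∀y ∀z ((xR²y ∧ xR²z) → ∃w (y = w ∧ zR²w)) — i.e. a generalized confluence (Geach) condition.
G1: fails — uR²w, uR²x but no t with w=t and xR²t.
G2: fails — aR²b, aR²b but no w with b=w and bR²w.
G3: holds.
G4: fails — oR²m, oR²m but no w with m=w and mR²w.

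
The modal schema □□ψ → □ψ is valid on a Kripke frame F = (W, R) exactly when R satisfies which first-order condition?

Suppose □□ψ→□ψ is valid. Take Rxy and set V(ψ)={w : xR²w}. Then □□ψ at x, so □ψ at x, so ψ at y, i.e. ∃z(Rxz∧Rzy).
Conversely, on a frame with density the schema holds at every world under every valuation.
So the correspondent is density.

density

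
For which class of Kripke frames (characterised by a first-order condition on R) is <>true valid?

This schema is equivalent to the D axiom □q → ◇q.
It corresponds to seriality: forall x exists y Rxy.

seriality: forall x exists y Rxy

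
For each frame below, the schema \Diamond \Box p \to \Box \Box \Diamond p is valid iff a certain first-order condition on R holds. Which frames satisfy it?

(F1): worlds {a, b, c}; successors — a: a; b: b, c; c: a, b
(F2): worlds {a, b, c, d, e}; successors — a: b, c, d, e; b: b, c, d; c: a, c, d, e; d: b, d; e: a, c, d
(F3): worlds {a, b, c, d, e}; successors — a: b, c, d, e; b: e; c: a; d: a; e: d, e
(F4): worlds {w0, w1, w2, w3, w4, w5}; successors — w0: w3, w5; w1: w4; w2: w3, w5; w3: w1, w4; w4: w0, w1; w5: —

(F2)

The schema corresponds to a generalized confluence (Geach) condition: \forall x \forall y \forall z ((xRy \wedge x R^2 z) \to \exists w (yRw \wedge zRw)).
(F1): fails — bRb, bR²a but no w with bRw and aRw.
(F2): ✓.
(F3): fails — aRb, aR²d but no w with bRw and dRw.
(F4): fails — w0Rw5, w0R²w1 but no w with w5Rw and w1Rw.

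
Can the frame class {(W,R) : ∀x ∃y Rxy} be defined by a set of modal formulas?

This is a Sahlqvist condition; the D axiom □q → ◇q defines it.
Suppose □q→◇q is valid. At any x set V(q)=W. Then □q at x, so ◇q at x, so x has a successor.

Yes, by □q → ◇q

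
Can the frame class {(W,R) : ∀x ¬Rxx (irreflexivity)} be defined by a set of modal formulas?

Any modally definable frame class is closed under surjective bounded morphisms.
The 4-cycle (worlds w0,w1,w2,w3 with w0→w1→w2→w3→w0) is irreflexive, and the map sending every world to a single reflexive point • is a surjective bounded morphism (forth: every edge maps to (•,•); back: every world has a successor). So any modal formula valid on the 4-cycle is also valid on the reflexive point, which is not irreflexive.
So the class is not modally definable.

No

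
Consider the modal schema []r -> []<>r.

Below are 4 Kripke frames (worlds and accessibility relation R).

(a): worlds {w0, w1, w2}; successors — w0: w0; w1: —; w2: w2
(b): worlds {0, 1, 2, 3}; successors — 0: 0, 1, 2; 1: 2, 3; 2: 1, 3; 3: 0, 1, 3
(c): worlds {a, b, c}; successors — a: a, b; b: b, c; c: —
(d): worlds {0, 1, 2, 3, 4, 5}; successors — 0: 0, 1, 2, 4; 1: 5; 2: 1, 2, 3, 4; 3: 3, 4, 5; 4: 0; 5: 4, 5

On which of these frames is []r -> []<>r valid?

This is the axiom for a generalized confluence (Geach) condition; its first-order frame correspondent is forall x forall z (xRz -> exists w (xRw & zRw)).
(a): holds.
(b): holds.
(c): fails — bRc but no w with bRw and cRw.
(d): fails — 0R1 but no w with 0Rw and 1Rw.
Valid on: (a), (b).

(a), (b)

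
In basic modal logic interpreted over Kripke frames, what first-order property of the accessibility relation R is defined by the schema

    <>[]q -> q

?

Replacing q by ¬q and contraposing gives the equivalent schema q → □◇q.
Suppose q→□◇q is valid. Take Rxy and set V(q)={x}. Then q at x, so □◇q at x, so ◇q at y, so some z with Ryz has q; z=x, i.e. Ryx.
The converse is a direct semantic check.
Frame condition: forall x forall y (Rxy -> Ryx).

symmetry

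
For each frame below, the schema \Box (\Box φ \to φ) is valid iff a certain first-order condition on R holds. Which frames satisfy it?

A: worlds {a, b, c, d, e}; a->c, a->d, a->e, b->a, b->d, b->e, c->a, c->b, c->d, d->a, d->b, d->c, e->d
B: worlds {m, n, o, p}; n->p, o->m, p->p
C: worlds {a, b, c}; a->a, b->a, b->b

C

The schema corresponds to shift-reflexivity: \forall x \forall y (Rxy \to Ryy).
A: fails — Rcd but not Rdd.
B: fails — Rom but not Rmm.
C: condition met.
Valid on: C.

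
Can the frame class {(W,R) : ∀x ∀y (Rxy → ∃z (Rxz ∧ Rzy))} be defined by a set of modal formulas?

Yes, by □□r → □r

This is a Sahlqvist condition; the C4 axiom □□r → □r defines it.
Suppose □□r→□r is valid. Take Rxy and set V(r)={w : xR²w}. Then □□r at x, so □r at x, so r at y, i.e. ∃z(Rxz∧Rzy).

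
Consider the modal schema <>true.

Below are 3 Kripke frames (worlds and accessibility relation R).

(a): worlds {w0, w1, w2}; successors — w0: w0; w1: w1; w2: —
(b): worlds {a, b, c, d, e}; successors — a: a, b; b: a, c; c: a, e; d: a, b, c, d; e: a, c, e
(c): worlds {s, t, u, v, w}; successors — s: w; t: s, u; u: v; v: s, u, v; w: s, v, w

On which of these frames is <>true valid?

(b), (c)

The schema corresponds to seriality: forall x exists y Rxy.
(a): fails — world w2 has no successor.
(b): ✓.
(c): ✓.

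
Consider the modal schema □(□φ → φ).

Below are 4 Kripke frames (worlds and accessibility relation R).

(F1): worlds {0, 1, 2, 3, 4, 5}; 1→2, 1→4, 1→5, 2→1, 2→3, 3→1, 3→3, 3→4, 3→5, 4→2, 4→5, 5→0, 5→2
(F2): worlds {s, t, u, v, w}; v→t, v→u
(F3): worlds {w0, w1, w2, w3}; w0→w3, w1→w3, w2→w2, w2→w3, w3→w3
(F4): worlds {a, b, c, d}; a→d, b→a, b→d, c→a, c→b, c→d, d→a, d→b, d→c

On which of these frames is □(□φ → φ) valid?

(F3)

This is the axiom for shift-reflexivity; its first-order frame correspondent is ∀x ∀y (Rxy → Ryy).
(F1): fails — R34 but not R44.
(F2): fails — Rvt but not Rtt.
(F3): ✓.
(F4): fails — Rcd but not Rdd.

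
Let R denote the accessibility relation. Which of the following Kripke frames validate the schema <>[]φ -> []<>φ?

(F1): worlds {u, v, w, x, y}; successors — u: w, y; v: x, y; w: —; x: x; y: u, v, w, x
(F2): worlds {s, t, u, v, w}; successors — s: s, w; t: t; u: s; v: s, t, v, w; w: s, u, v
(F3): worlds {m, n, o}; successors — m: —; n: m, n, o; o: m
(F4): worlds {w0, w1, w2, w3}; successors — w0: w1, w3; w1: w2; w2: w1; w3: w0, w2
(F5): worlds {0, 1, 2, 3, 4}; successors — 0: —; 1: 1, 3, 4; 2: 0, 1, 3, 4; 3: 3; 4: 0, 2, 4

(F4)

The schema corresponds to convergence: forall x forall y forall z (Rxy & Rxz -> exists w (Ryw & Rzw)).
(F1): fails — Ruw and Ruw but w and w have no common successor.
(F2): fails — Rvw and Rvt but w and t have no common successor.
(F3): fails — Rnn and Rnm but n and m have no common successor.
(F4): condition met.
(F5): fails — R14 and R13 but 4 and 3 have no common successor.
Valid on: (F4).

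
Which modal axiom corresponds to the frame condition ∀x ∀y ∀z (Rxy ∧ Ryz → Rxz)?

A defining formula is □s → □□s (the 4 axiom).

□s → □□s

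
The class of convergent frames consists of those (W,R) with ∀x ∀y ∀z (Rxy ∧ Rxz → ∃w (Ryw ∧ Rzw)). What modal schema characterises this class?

The condition is convergence. The .2 schema ◇□ψ → □◇ψ defines it.
Suppose ◇□ψ→□◇ψ is valid. Take Rxy, Rxz and set V(ψ)={w : Ryw}. Then □ψ at y so ◇□ψ at x, so □◇ψ at x, so ◇ψ at z, giving w with Rzw and Ryw.

◇□ψ → □◇ψ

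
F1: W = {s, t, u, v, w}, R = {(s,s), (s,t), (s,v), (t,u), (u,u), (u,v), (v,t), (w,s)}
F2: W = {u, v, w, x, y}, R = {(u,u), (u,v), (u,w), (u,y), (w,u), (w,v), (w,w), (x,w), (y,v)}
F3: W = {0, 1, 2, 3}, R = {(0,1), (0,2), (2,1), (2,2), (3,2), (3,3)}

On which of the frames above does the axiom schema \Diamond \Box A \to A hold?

none

This is the axiom for symmetry; its first-order frame correspondent is \forall x \forall y (Rxy \to Ryx).
F1: fails — Ruv but not Rvu.
F2: fails — Ruv but not Rvu.
F3: fails — R32 but not R23.
Valid on no frame.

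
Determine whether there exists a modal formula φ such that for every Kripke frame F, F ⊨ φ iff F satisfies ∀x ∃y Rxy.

Definable; □q → ◇q defines it

The condition is seriality. A defining modal formula is □q → ◇q.
Suppose □q→◇q is valid. At any x set V(q)=W. Then □q at x, so ◇q at x, so x has a successor.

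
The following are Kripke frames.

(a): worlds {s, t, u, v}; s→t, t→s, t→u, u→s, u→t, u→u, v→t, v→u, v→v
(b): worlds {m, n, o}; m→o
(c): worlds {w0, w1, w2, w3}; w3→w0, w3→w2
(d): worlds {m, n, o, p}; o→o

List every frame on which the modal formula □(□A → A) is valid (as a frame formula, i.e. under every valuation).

(d)

The schema corresponds to shift-reflexivity: ∀x ∀y (Rxy → Ryy).
(a): fails — Rut but not Rtt.
(b): fails — Rmo but not Roo.
(c): fails — Rw3w2 but not Rw2w2.
(d): satisfies the condition.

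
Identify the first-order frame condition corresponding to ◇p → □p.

Suppose ◇p→□p is valid. Take Rxy, Rxz and set V(p)={y}. Then ◇p at x, so □p at x, so p at z, i.e. z=y.
Conversely, on a frame with partial functionality the schema holds at every world under every valuation.
Frame condition: ∀x ∀y ∀z (Rxy ∧ Rxz → y = z).

partial functionality: ∀x ∀y ∀z (Rxy ∧ Rxz → y = z)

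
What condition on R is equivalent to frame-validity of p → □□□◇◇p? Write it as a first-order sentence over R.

∀x ∀z (xR³z → ∃w (x = w ∧ zR²w))

This is a Sahlqvist (Geach-type) schema ◇^0□^0p → □^3◇^2p.
Minimal-valuation argument: fix x; take any y with xR^0y and any z with xR^3z. Set V(p) to the set of worlds R-reachable from y in exactly 0 steps. Then □^0p holds at y, so the antecedent holds at x; validity forces ◇^2p at z, giving a w with zR^2w and yR^0w.
First-order correspondent: ∀x ∀z (xR³z → ∃w (x = w ∧ zR²w)).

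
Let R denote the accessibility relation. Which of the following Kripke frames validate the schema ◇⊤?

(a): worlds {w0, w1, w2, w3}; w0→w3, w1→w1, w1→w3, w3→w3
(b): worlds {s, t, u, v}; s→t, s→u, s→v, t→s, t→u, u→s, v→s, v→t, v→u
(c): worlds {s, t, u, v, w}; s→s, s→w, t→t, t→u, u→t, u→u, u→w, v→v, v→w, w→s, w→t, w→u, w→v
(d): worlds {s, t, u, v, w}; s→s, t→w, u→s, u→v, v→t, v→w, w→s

This is the axiom for seriality; its first-order frame correspondent is ∀x ∃y Rxy.
(a): fails — world w2 has no successor.
(b): condition met.
(c): condition met.
(d): condition met.
Valid on: (b), (c), (d).

(b), (c), (d)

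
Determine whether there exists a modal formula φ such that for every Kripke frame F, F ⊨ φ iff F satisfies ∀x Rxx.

The condition is reflexivity. A defining modal formula is □q → q.
Suppose □q→q is valid. At any x set V(q)={w : Rxw}. Then □q holds at x, so q holds at x, i.e. Rxx.

Yes, by □q → q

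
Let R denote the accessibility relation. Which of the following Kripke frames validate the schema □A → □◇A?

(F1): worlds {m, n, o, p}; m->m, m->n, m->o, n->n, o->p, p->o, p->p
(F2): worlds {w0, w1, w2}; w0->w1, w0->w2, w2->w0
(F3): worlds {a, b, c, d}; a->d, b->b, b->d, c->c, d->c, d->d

(F3)

This is the axiom for a generalized confluence (Geach) condition; its first-order frame correspondent is ∀x ∀z (xRz → ∃w (xRw ∧ zRw)).
(F1): fails — mRo but no w with mRw and oRw.
(F2): fails — w0Rw1 but no w with w0Rw and w1Rw.
(F3): satisfies the condition.
Valid on: (F3).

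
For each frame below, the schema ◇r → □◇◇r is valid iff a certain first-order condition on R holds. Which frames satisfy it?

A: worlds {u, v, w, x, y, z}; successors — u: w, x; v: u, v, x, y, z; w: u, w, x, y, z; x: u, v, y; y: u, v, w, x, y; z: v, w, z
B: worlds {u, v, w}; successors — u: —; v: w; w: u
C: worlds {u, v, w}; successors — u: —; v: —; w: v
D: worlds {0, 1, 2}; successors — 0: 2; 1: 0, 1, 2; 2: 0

A

The schema corresponds to a generalized confluence (Geach) condition: ∀x ∀y ∀z ((xRy ∧ xRz) → ∃w (y = w ∧ zR²w)).
A: condition met.
B: fails — vRw, vRw but no t with w=t and wR²t.
C: fails — wRv, wRv but no t with v=t and vR²t.
D: fails — 1R0, 1R2 but no w with 0=w and 2R²w.
Valid on: A.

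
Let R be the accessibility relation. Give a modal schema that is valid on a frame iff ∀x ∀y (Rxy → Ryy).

□(□r → r)

This is shift-reflexivity; the standard corresponding axiom is T□: □(□r → r).
Suppose □(□r→r) is valid. Take Rxy and set V(r)={w : Ryw}. Then at y, □r holds; since □(□r→r) at x, □r→r at y, so r at y, i.e. Ryy.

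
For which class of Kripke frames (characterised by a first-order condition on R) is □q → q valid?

This is the T axiom.
Its frame correspondent is reflexivity — ∀x Rxx.

reflexivity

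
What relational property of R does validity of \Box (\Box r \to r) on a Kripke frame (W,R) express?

shift-reflexivity

This schema is the T□ axiom.
It corresponds to shift-reflexivity: \forall x \forall y (Rxy \to Ryy).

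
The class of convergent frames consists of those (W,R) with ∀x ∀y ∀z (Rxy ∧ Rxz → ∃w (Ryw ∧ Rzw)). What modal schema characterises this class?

This is convergence; the standard corresponding axiom is .2: ◇□p → □◇p.
Suppose ◇□p→□◇p is valid. Take Rxy, Rxz and set V(p)={w : Ryw}. Then □p at y so ◇□p at x, so □◇p at x, so ◇p at z, giving w with Rzw and Ryw.

◇□p → □◇p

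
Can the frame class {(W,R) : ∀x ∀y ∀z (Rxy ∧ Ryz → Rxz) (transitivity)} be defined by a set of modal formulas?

This is a Sahlqvist condition; the 4 axiom □p → □□p defines it.
Suppose □p→□□p is valid. Take Rxy, Ryz and set V(p)={w : Rxw}. Then □p at x, so □□p at x, so □p at y, so p at z, i.e. Rxz.

Definable; □p → □□p defines it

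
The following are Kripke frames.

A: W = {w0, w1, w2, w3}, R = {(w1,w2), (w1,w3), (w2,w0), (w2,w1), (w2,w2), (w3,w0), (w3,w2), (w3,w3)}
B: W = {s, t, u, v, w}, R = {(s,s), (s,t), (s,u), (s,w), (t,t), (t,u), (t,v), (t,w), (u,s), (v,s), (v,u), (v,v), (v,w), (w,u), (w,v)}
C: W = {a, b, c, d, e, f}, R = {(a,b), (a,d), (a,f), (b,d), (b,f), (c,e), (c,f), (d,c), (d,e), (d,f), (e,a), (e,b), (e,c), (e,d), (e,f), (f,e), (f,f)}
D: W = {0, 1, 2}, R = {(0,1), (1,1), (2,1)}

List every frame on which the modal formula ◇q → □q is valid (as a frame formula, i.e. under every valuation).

Frame correspondent (Sahlqvist): ∀x ∀y ∀z (Rxy ∧ Rxz → y = z) — i.e. partial functionality.
A: fails — w1 sees both w2 and w3.
B: fails — s sees both s and t.
C: fails — a sees both b and d.
D: satisfies the condition.

D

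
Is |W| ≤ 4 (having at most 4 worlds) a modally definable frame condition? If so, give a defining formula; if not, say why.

Any modally definable frame class is closed under disjoint unions.
Any modal formula valid on each of 5 disjoint one-world frames is valid on their disjoint union (validity is preserved under disjoint unions). Each one-world frame has |W|=1≤4, but the union has |W|=5.
So no modal formula (or set of formulas) defines exactly the |W|≤4 frames.

No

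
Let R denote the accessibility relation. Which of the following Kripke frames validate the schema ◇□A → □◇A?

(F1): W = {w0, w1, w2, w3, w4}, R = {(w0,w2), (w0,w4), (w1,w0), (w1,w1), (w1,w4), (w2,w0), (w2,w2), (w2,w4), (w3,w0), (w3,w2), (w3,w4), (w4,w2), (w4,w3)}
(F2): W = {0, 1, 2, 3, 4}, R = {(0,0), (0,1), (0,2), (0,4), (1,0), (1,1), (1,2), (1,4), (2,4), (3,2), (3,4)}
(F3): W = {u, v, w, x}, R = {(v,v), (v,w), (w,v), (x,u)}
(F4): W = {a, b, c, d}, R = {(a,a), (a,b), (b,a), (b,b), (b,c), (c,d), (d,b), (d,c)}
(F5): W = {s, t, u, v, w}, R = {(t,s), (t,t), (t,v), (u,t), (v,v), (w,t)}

Frame correspondent (Sahlqvist): ∀x ∀y ∀z (Rxy ∧ Rxz → ∃w (Ryw ∧ Rzw)) — i.e. convergence.
(F1): fails — Rw1w1 and Rw1w4 but w1 and w4 have no common successor.
(F2): fails — R00 and R04 but 0 and 4 have no common successor.
(F3): fails — Rxu and Rxu but u and u have no common successor.
(F4): fails — Rbc and Rbb but c and b have no common successor.
(F5): fails — Rtv and Rts but v and s have no common successor.

none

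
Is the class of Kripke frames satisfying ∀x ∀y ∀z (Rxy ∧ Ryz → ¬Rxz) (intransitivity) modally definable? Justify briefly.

No

Modal frame validity is preserved under surjective bounded morphisms.
The 7-cycle (worlds 0,1,2,3,4,5,6 with 0→1→2→3→4→5→6→0) is intransitive. Mapping every world to a single reflexive point • is a surjective bounded morphism; the reflexive point is not intransitive (R••∧R•• but R••).
Hence intransitivity is not modally definable.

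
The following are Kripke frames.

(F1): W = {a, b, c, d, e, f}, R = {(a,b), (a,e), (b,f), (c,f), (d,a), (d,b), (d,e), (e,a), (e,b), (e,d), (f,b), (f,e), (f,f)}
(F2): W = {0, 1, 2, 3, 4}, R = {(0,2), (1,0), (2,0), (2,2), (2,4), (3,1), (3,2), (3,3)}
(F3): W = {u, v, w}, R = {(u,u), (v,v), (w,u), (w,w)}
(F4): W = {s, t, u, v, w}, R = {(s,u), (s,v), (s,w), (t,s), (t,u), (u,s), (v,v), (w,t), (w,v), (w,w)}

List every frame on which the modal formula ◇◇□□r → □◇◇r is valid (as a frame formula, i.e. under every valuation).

The schema corresponds to a generalized confluence (Geach) condition: ∀x ∀y ∀z ((xR²y ∧ xRz) → ∃w (yR²w ∧ zR²w)).
(F1): ✓.
(F2): fails — 0R²4, 0R2 but no w with 4R²w and 2R²w.
(F3): ✓.
(F4): ✓.
Valid on: (F1), (F3), (F4).

(F1), (F3), (F4)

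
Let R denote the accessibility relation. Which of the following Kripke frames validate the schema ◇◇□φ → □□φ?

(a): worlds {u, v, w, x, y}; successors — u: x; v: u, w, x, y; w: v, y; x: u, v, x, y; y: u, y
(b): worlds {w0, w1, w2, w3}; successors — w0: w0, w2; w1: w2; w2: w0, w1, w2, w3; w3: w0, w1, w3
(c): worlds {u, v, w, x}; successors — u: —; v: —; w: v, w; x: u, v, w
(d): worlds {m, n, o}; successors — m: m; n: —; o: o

(d)

Frame correspondent (Sahlqvist): ∀x ∀y ∀z ((xR²y ∧ xR²z) → ∃w (yRw ∧ z = w)) — i.e. a generalized confluence (Geach) condition.
(a): fails — uR²u, uR²u but no t with uRt and u=t.
(b): fails — w0R²w0, w0R²w1 but no w with w0Rw and w1=w.
(c): fails — wR²v, wR²v but no t with vRt and v=t.
(d): holds.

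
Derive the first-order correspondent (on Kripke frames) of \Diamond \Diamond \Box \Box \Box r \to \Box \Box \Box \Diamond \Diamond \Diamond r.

This is a Sahlqvist (Geach-type) schema ◇^2□^3r → □^3◇^3r.
Minimal-valuation argument: fix x; take any y with xR^2y and any z with xR^3z. Set V(r) to the set of worlds R-reachable from y in exactly 3 steps. Then □^3r holds at y, so the antecedent holds at x; validity forces ◇^3r at z, giving a w with zR^3w and yR^3w.
First-order correspondent: \forall x \forall y \forall z ((x R^2 y \wedge x R^3 z) \to \exists w (y R^3 w \wedge z R^3 w)).

\forall x \forall y \forall z ((x R^2 y \wedge x R^3 z) \to \exists w (y R^3 w \wedge z R^3 w))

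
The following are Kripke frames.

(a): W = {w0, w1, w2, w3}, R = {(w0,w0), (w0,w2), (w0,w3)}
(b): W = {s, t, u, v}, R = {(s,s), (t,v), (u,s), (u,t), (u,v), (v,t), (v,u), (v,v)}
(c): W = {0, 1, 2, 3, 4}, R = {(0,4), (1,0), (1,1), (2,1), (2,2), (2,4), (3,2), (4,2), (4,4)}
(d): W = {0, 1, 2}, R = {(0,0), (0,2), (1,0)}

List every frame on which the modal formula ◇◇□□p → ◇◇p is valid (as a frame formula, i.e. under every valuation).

(b), (c)

Frame correspondent (Sahlqvist): ∀x ∀y (xR²y → ∃w (yR²w ∧ xR²w)) — i.e. a generalized confluence (Geach) condition.
(a): fails — w0R²w2 but no w with w2R²w and w0R²w.
(b): satisfies the condition.
(c): satisfies the condition.
(d): fails — 0R²2 but no w with 2R²w and 0R²w.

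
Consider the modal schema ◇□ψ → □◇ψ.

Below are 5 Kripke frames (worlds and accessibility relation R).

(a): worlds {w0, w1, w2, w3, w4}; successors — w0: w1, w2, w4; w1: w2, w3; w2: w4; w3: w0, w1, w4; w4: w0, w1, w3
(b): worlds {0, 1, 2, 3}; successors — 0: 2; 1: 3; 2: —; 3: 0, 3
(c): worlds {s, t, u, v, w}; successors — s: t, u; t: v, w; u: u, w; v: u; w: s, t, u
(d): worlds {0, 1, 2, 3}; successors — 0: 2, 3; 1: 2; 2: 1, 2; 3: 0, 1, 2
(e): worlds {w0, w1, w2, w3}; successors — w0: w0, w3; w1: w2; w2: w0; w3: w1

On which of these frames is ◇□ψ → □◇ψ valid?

(d)

Frame correspondent (Sahlqvist): ∀x ∀y ∀z (Rxy ∧ Rxz → ∃w (Ryw ∧ Rzw)) — i.e. convergence.
(a): fails — Rw0w4 and Rw0w2 but w4 and w2 have no common successor.
(b): fails — R02 and R02 but 2 and 2 have no common successor.
(c): fails — Rwt and Rws but t and s have no common successor.
(d): holds.
(e): fails — Rw0w0 and Rw0w3 but w0 and w3 have no common successor.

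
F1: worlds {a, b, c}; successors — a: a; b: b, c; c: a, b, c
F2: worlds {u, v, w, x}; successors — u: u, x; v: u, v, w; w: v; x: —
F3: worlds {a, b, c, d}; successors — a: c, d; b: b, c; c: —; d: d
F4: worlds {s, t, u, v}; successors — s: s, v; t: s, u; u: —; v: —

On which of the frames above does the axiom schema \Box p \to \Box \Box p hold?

F3

Frame correspondent (Sahlqvist): \forall x \forall y \forall z (Rxy \wedge Ryz \to Rxz) — i.e. transitivity.
F1: fails — Rbc and Rca but not Rba.
F2: fails — Rvu and Rux but not Rvx.
F3: ✓.
F4: fails — Rts and Rsv but not Rtv.
Valid on: F3.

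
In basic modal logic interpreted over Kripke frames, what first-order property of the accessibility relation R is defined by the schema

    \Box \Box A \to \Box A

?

Suppose □□A→□A is valid. Take Rxy and set V(A)={w : xR²w}. Then □□A at x, so □A at x, so A at y, i.e. ∃z(Rxz∧Rzy).
Conversely, any frame satisfying \forall x \forall y (Rxy \to \exists z (Rxz \wedge Rzy)) validates the schema.
So the correspondent is density.

density: \forall x \forall y (Rxy \to \exists z (Rxz \wedge Rzy))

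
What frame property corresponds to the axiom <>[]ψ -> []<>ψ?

convergence

Suppose ◇□ψ→□◇ψ is valid. Take Rxy, Rxz and set V(ψ)={w : Ryw}. Then □ψ at y so ◇□ψ at x, so □◇ψ at x, so ◇ψ at z, giving w with Rzw and Ryw.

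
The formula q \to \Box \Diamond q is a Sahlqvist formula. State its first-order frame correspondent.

Suppose q→□◇q is valid. Take Rxy and set V(q)={x}. Then q at x, so □◇q at x, so ◇q at y, so some z with Ryz has q; z=x, i.e. Ryx.
The converse is a direct semantic check.
Frame condition: \forall x \forall y (Rxy \to Ryx).

Symmetry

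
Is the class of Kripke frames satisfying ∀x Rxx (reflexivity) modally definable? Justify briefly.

Definable; □q → q defines it

The condition is reflexivity. A defining modal formula is □q → q.
Suppose □q→q is valid. At any x set V(q)={w : Rxw}. Then □q holds at x, so q holds at x, i.e. Rxx.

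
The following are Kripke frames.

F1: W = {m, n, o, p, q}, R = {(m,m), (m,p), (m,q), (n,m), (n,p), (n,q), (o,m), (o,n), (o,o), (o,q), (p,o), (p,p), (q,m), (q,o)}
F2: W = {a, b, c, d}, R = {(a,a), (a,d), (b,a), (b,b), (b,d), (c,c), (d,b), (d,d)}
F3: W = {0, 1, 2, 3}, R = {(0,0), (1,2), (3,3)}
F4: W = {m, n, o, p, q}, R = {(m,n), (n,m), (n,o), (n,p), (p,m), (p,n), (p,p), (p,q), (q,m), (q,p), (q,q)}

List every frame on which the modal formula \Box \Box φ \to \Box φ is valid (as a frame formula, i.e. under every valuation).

F1, F2

This is the axiom for density; its first-order frame correspondent is \forall x \forall y (Rxy \to \exists z (Rxz \wedge Rzy)).
F1: ✓.
F2: ✓.
F3: fails — R12 but no z with R1z and Rz2.
F4: fails — Rno but no z with Rnz and Rzo.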